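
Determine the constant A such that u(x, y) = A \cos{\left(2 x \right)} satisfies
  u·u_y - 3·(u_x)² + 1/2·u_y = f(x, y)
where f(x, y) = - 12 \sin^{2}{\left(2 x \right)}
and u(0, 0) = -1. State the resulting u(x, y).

Substitute the ansatz u = A \cos{\left(2 x \right)} into the left-hand side.
Derivatives of the ansatz:
  u_y = 0
  u_x = - 2 A \sin{\left(2 x \right)}
Term by term:
  u·u_y = 0
  -3·(u_x)² = - 12 A^{2} \sin^{2}{\left(2 x \right)}
  1/2·u_y = 0
So the left-hand side equals
  - 12 A^{2} \sin^{2}{\left(2 x \right)}
This must equal f(x, y) = - 12 \sin^{2}{\left(2 x \right)} identically.
Matching coefficients of the independent functions:
  [\sin^{2}{\left(2 x \right)}]:  - 12 A^{2} = -12
These equations allow (A) = (-1) or (1).
Impose the point condition(s):
  u(0, 0) = -1  ⟹  A = -1
Only A = -1 satisfies everything.
Hence u(x, y) = - \cos{\left(2 x \right)}.

Answer: u(x, y) = - \cos{\left(2 x \right)}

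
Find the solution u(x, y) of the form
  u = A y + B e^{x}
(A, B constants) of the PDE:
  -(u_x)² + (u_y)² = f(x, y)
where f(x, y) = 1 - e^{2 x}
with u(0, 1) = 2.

Substitute the ansatz u = A y + B e^{x} into the left-hand side.
Derivatives of the ansatz:
  u_x = B e^{x}
  u_y = A
Term by term:
  -(u_x)² = - B^{2} e^{2 x}
  (u_y)² = A^{2}
So the left-hand side equals
  A^{2} - B^{2} e^{2 x}
This must equal f(x, y) = 1 - e^{2 x} identically.
Matching coefficients of the independent functions:
  [constant term]:  A^{2} = 1
  [e^{2 x}]:  - B^{2} = -1
These equations allow (A, B) = (-1, -1) or (-1, 1) or (1, -1) or (1, 1).
Impose the point condition(s):
  u(0, 1) = 2  ⟹  A + B = 2
Only A = 1, B = 1 satisfies everything.
Hence u(x, y) = y + e^{x}.

Answer: u(x, y) = y + e^{x}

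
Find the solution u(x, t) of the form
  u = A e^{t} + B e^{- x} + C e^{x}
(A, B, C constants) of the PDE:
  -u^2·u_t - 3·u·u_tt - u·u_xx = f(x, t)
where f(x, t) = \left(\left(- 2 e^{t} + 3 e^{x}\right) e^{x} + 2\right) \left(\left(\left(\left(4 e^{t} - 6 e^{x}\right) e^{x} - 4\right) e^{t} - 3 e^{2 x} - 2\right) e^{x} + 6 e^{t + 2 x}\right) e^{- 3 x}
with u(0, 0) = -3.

Substitute the ansatz u = A e^{t} + B e^{- x} + C e^{x} into the left-hand side.
Derivatives of the ansatz:
  u_t = A e^{t}
  u_tt = A e^{t}
  u_xx = B e^{- x} + C e^{x}
Term by term:
  -u^2·u_t = - A^{3} e^{3 t} - 2 A^{2} B e^{2 t} e^{- x} - 2 A^{2} C e^{2 t} e^{x} - A B^{2} e^{t} e^{- 2 x} - 2 A B C e^{t} - A C^{2} e^{t} e^{2 x}
  -3·u·u_tt = - 3 A^{2} e^{2 t} - 3 A B e^{t} e^{- x} - 3 A C e^{t} e^{x}
  -u·u_xx = - A B e^{t} e^{- x} - A C e^{t} e^{x} - B^{2} e^{- 2 x} - 2 B C - C^{2} e^{2 x}
So the left-hand side equals
  - A^{3} e^{3 t} - 2 A^{2} B e^{2 t} e^{- x} - 2 A^{2} C e^{2 t} e^{x} - 3 A^{2} e^{2 t} - A B^{2} e^{t} e^{- 2 x} - 2 A B C e^{t} - 4 A B e^{t} e^{- x} - A C^{2} e^{t} e^{2 x} - 4 A C e^{t} e^{x} - B^{2} e^{- 2 x} - 2 B C - C^{2} e^{2 x}
This must equal f(x, t) identically; expanded, f = - 8 e^{3 t} + 24 e^{2 t} e^{x} - 12 e^{2 t} + 16 e^{2 t} e^{- x} - 18 e^{t} e^{2 x} + 24 e^{t} e^{x} - 24 e^{t} + 16 e^{t} e^{- x} - 8 e^{t} e^{- 2 x} - 9 e^{2 x} - 12 - 4 e^{- 2 x}.
Matching coefficients of the independent functions:
  [constant term]:  - 2 B C = -12
  [e^{t} e^{- 2 x}]:  - A B^{2} = -8
  [e^{t} e^{- x}]:  - 4 A B = 16
  [e^{t} e^{x}]:  - 4 A C = 24
  [e^{t} e^{2 x}]:  - A C^{2} = -18
  [e^{2 t} e^{- x}]:  - 2 A^{2} B = 16
  [e^{2 t} e^{x}]:  - 2 A^{2} C = 24
  [e^{t}]:  - 2 A B C = -24
  [e^{2 t}]:  - 3 A^{2} = -12
  [e^{3 t}]:  - A^{3} = -8
  [e^{- 2 x}]:  - B^{2} = -4
  [e^{2 x}]:  - C^{2} = -9
Solving: A = 2, B = -2, C = -3.
Check against the point condition:
  u(0, 0) = -3  ⟹  A + B + C = -3  ✓
Hence u(x, t) = 2 e^{t} - 3 e^{x} - 2 e^{- x}.

Answer: u(x, t) = 2 e^{t} - 3 e^{x} - 2 e^{- x}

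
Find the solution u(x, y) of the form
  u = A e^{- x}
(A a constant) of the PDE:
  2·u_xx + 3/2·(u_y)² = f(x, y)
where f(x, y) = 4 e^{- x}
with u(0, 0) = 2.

Substitute the ansatz u = A e^{- x} into the left-hand side.
Derivatives of the ansatz:
  u_xx = A e^{- x}
  u_y = 0
Term by term:
  2·u_xx = 2 A e^{- x}
  3/2·(u_y)² = 0
So the left-hand side equals
  2 A e^{- x}
This must equal f(x, y) = 4 e^{- x} identically.
Matching coefficients of the independent functions:
  [e^{- x}]:  2 A = 4
Solving: A = 2.
Check against the point condition:
  u(0, 0) = 2  ⟹  A = 2  ✓
Hence u(x, y) = 2 e^{- x}.

Answer: u(x, y) = 2 e^{- x}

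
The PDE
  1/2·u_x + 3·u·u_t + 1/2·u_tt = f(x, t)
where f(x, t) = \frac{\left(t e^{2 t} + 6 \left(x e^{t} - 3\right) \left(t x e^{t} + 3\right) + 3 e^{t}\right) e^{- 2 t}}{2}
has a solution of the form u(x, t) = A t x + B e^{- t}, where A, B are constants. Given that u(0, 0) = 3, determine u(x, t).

Substitute the ansatz u = A t x + B e^{- t} into the left-hand side.
Derivatives of the ansatz:
  u_x = A t
  u_t = A x - B e^{- t}
  u_tt = B e^{- t}
Term by term:
  1/2·u_x = \frac{A t}{2}
  3·u·u_t = 3 A^{2} t x^{2} - 3 A B t x e^{- t} + 3 A B x e^{- t} - 3 B^{2} e^{- 2 t}
  1/2·u_tt = \frac{B e^{- t}}{2}
So the left-hand side equals
  3 A^{2} t x^{2} - 3 A B t x e^{- t} + 3 A B x e^{- t} + \frac{A t}{2} - 3 B^{2} e^{- 2 t} + \frac{B e^{- t}}{2}
This must equal f(x, t) identically; expanded, f = 3 t x^{2} - 9 t x e^{- t} + \frac{t}{2} + 9 x e^{- t} + \frac{3 e^{- t}}{2} - 27 e^{- 2 t}.
Matching coefficients of the independent functions:
  [t]:  \frac{A}{2} = \frac{1}{2}
  [t x^{2}]:  3 A^{2} = 3
  [x e^{- t}]:  3 A B = 9
  [t x e^{- t}]:  - 3 A B = -9
  [e^{- 2 t}]:  - 3 B^{2} = -27
  [e^{- t}]:  \frac{B}{2} = \frac{3}{2}
Solving: A = 1, B = 3.
Check against the point condition:
  u(0, 0) = 3  ⟹  B = 3  ✓
Hence u(x, t) = t x + 3 e^{- t}.

Answer: u(x, t) = t x + 3 e^{- t}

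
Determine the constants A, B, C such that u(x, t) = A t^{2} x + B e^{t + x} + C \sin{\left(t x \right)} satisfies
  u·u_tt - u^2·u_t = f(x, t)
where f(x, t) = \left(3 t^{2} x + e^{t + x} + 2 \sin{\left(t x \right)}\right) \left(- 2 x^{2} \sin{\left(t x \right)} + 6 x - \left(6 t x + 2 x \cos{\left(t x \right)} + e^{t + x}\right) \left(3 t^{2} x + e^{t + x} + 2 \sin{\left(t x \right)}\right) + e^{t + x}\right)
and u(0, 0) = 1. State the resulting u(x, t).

Substitute the ansatz u = A t^{2} x + B e^{t + x} + C \sin{\left(t x \right)} into the left-hand side.
Derivatives of the ansatz:
  u_tt = 2 A x + B e^{t} e^{x} - C x^{2} \sin{\left(t x \right)}
  u_t = 2 A t x + B e^{t} e^{x} + C x \cos{\left(t x \right)}
Term by term:
  u·u_tt = 2 A^{2} t^{2} x^{2} + A B t^{2} x e^{t} e^{x} + 2 A B x e^{t} e^{x} - A C t^{2} x^{3} \sin{\left(t x \right)} + 2 A C x \sin{\left(t x \right)} + B^{2} e^{2 t} e^{2 x} - B C x^{2} e^{t} e^{x} \sin{\left(t x \right)} + B C e^{t} e^{x} \sin{\left(t x \right)} - C^{2} x^{2} \sin^{2}{\left(t x \right)}
  -u^2·u_t = - 2 A^{3} t^{5} x^{3} - A^{2} B t^{4} x^{2} e^{t} e^{x} - 4 A^{2} B t^{3} x^{2} e^{t} e^{x} - A^{2} C t^{4} x^{3} \cos{\left(t x \right)} - 4 A^{2} C t^{3} x^{2} \sin{\left(t x \right)} - 2 A B^{2} t^{2} x e^{2 t} e^{2 x} - 2 A B^{2} t x e^{2 t} e^{2 x} - 2 A B C t^{2} x^{2} e^{t} e^{x} \cos{\left(t x \right)} - 2 A B C t^{2} x e^{t} e^{x} \sin{\left(t x \right)} - 4 A B C t x e^{t} e^{x} \sin{\left(t x \right)} - 2 A C^{2} t^{2} x^{2} \sin{\left(t x \right)} \cos{\left(t x \right)} - 2 A C^{2} t x \sin^{2}{\left(t x \right)} - B^{3} e^{3 t} e^{3 x} - B^{2} C x e^{2 t} e^{2 x} \cos{\left(t x \right)} - 2 B^{2} C e^{2 t} e^{2 x} \sin{\left(t x \right)} - 2 B C^{2} x e^{t} e^{x} \sin{\left(t x \right)} \cos{\left(t x \right)} - B C^{2} e^{t} e^{x} \sin^{2}{\left(t x \right)} - C^{3} x \sin^{2}{\left(t x \right)} \cos{\left(t x \right)}
Sum these and collect like terms in the independent variables.
This must equal f(x, t) identically; expanded, f = - 54 t^{5} x^{3} - 18 t^{4} x^{3} \cos{\left(t x \right)} - 9 t^{4} x^{2} e^{t} e^{x} - 36 t^{3} x^{2} e^{t} e^{x} - 72 t^{3} x^{2} \sin{\left(t x \right)} - 6 t^{2} x^{3} \sin{\left(t x \right)} - 12 t^{2} x^{2} e^{t} e^{x} \cos{\left(t x \right)} - 24 t^{2} x^{2} \sin{\left(t x \right)} \cos{\left(t x \right)} + 18 t^{2} x^{2} - 6 t^{2} x e^{2 t} e^{2 x} - 12 t^{2} x e^{t} e^{x} \sin{\left(t x \right)} + 3 t^{2} x e^{t} e^{x} - 6 t x e^{2 t} e^{2 x} - 24 t x e^{t} e^{x} \sin{\left(t x \right)} - 24 t x \sin^{2}{\left(t x \right)} - 2 x^{2} e^{t} e^{x} \sin{\left(t x \right)} - 4 x^{2} \sin^{2}{\left(t x \right)} - 2 x e^{2 t} e^{2 x} \cos{\left(t x \right)} - 8 x e^{t} e^{x} \sin{\left(t x \right)} \cos{\left(t x \right)} + 6 x e^{t} e^{x} - 8 x \sin^{2}{\left(t x \right)} \cos{\left(t x \right)} + 12 x \sin{\left(t x \right)} - e^{3 t} e^{3 x} - 4 e^{2 t} e^{2 x} \sin{\left(t x \right)} + e^{2 t} e^{2 x} - 4 e^{t} e^{x} \sin^{2}{\left(t x \right)} + 2 e^{t} e^{x} \sin{\left(t x \right)}.
Matching coefficients of the independent functions:
(each divided by its leading coefficient; functions giving the same equation are listed together)
  [t^{2} x^{2}]:  A^{2} - 9 = 0
  [t^{5} x^{3}]:  A^{3} - 27 = 0
  [x \sin{\left(t x \right)}, t^{2} x^{3} \sin{\left(t x \right)}]:  A C - 6 = 0
  [x^{2} \sin^{2}{\left(t x \right)}]:  C^{2} - 4 = 0
  [e^{2 t} e^{2 x}]:  B^{2} - 1 = 0
  [e^{3 t} e^{3 x}]:  B^{3} - 1 = 0
  [t x \sin^{2}{\left(t x \right)}, t^{2} x^{2} \sin{\left(t x \right)} \cos{\left(t x \right)}]:  A C^{2} - 12 = 0
  [t^{3} x^{2} \sin{\left(t x \right)}, t^{4} x^{3} \cos{\left(t x \right)}]:  A^{2} C - 18 = 0
  [x e^{t} e^{x}, t^{2} x e^{t} e^{x}]:  A B - 3 = 0
  [x \sin^{2}{\left(t x \right)} \cos{\left(t x \right)}]:  C^{3} - 8 = 0
  [e^{t} e^{x} \sin{\left(t x \right)}, x^{2} e^{t} e^{x} \sin{\left(t x \right)}]:  B C - 2 = 0
  [e^{t} e^{x} \sin^{2}{\left(t x \right)}, x e^{t} e^{x} \sin{\left(t x \right)} \cos{\left(t x \right)}]:  B C^{2} - 4 = 0
  [e^{2 t} e^{2 x} \sin{\left(t x \right)}, x e^{2 t} e^{2 x} \cos{\left(t x \right)}]:  B^{2} C - 2 = 0
  [t x e^{2 t} e^{2 x}, t^{2} x e^{2 t} e^{2 x}]:  A B^{2} - 3 = 0
  [t^{3} x^{2} e^{t} e^{x}, t^{4} x^{2} e^{t} e^{x}]:  A^{2} B - 9 = 0
  [t x e^{t} e^{x} \sin{\left(t x \right)}, t^{2} x e^{t} e^{x} \sin{\left(t x \right)}, t^{2} x^{2} e^{t} e^{x} \cos{\left(t x \right)}]:  A B C - 6 = 0
Solving: A = 3, B = 1, C = 2.
Check against the point condition:
  u(0, 0) = 1  ⟹  B = 1  ✓
Hence u(x, t) = 3 t^{2} x + e^{t + x} + 2 \sin{\left(t x \right)}.

Answer: u(x, t) = 3 t^{2} x + e^{t + x} + 2 \sin{\left(t x \right)}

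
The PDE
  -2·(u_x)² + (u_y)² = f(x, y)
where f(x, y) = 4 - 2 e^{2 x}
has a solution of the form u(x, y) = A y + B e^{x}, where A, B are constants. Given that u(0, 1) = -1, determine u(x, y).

Substitute the ansatz u = A y + B e^{x} into the left-hand side.
Derivatives of the ansatz:
  u_x = B e^{x}
  u_y = A
Term by term:
  -2·(u_x)² = - 2 B^{2} e^{2 x}
  (u_y)² = A^{2}
So the left-hand side equals
  A^{2} - 2 B^{2} e^{2 x}
This must equal f(x, y) = 4 - 2 e^{2 x} identically.
Matching coefficients of the independent functions:
  [constant term]:  A^{2} = 4
  [e^{2 x}]:  - 2 B^{2} = -2
These equations allow (A, B) = (-2, -1) or (-2, 1) or (2, -1) or (2, 1).
Impose the point condition(s):
  u(0, 1) = -1  ⟹  A + B = -1
Only A = -2, B = 1 satisfies everything.
Hence u(x, y) = - 2 y + e^{x}.

Answer: u(x, y) = - 2 y + e^{x}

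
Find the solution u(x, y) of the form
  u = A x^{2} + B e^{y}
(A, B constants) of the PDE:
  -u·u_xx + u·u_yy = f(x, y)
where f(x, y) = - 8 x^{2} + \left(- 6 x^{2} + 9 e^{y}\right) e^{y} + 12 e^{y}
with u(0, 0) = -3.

Answer: u(x, y) = 2 x^{2} - 3 e^{y}

Derivation:
Substitute the ansatz u = A x^{2} + B e^{y} into the left-hand side.
Derivatives of the ansatz:
  u_xx = 2 A
  u_yy = B e^{y}
Term by term:
  -u·u_xx = - 2 A^{2} x^{2} - 2 A B e^{y}
  u·u_yy = A B x^{2} e^{y} + B^{2} e^{2 y}
So the left-hand side equals
  - 2 A^{2} x^{2} + A B x^{2} e^{y} - 2 A B e^{y} + B^{2} e^{2 y}
This must equal f(x, y) identically; expanded, f = - 6 x^{2} e^{y} - 8 x^{2} + 9 e^{2 y} + 12 e^{y}.
Matching coefficients of the independent functions:
  [x^{2}]:  - 2 A^{2} = -8
  [x^{2} e^{y}]:  A B = -6
  [e^{y}]:  - 2 A B = 12
  [e^{2 y}]:  B^{2} = 9
These equations allow (A, B) = (-2, 3) or (2, -3).
Impose the point condition(s):
  u(0, 0) = -3  ⟹  B = -3
Only A = 2, B = -3 satisfies everything.
Hence u(x, y) = 2 x^{2} - 3 e^{y}.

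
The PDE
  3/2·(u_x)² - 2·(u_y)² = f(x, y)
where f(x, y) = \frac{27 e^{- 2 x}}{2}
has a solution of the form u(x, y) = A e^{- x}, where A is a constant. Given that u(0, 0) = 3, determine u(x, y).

Substitute the ansatz u = A e^{- x} into the left-hand side.
Derivatives of the ansatz:
  u_x = - A e^{- x}
  u_y = 0
Term by term:
  3/2·(u_x)² = \frac{3 A^{2} e^{- 2 x}}{2}
  -2·(u_y)² = 0
So the left-hand side equals
  \frac{3 A^{2} e^{- 2 x}}{2}
This must equal f(x, y) = \frac{27 e^{- 2 x}}{2} identically.
Matching coefficients of the independent functions:
  [e^{- 2 x}]:  \frac{3 A^{2}}{2} = \frac{27}{2}
These equations allow (A) = (-3) or (3).
Impose the point condition(s):
  u(0, 0) = 3  ⟹  A = 3
Only A = 3 satisfies everything.
Hence u(x, y) = 3 e^{- x}.

Answer: u(x, y) = 3 e^{- x}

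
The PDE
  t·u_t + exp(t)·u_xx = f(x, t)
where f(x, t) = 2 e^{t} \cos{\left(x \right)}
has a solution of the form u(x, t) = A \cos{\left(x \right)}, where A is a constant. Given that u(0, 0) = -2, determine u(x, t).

Substitute the ansatz u = A \cos{\left(x \right)} into the left-hand side.
Derivatives of the ansatz:
  u_t = 0
  u_xx = - A \cos{\left(x \right)}
Term by term:
  t·u_t = 0
  exp(t)·u_xx = - A e^{t} \cos{\left(x \right)}
So the left-hand side equals
  - A e^{t} \cos{\left(x \right)}
This must equal f(x, t) = 2 e^{t} \cos{\left(x \right)} identically.
Matching coefficients of the independent functions:
  [e^{t} \cos{\left(x \right)}]:  - A = 2
Solving: A = -2.
Check against the point condition:
  u(0, 0) = -2  ⟹  A = -2  ✓
Hence u(x, t) = - 2 \cos{\left(x \right)}.

Answer: u(x, t) = - 2 \cos{\left(x \right)}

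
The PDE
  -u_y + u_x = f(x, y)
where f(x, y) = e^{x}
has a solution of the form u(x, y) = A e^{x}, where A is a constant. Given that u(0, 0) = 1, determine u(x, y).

Answer: u(x, y) = e^{x}

Derivation:
Substitute the ansatz u = A e^{x} into the left-hand side.
Derivatives of the ansatz:
  u_y = 0
  u_x = A e^{x}
Term by term:
  -u_y = 0
  u_x = A e^{x}
So the left-hand side equals
  A e^{x}
This must equal f(x, y) = e^{x} identically.
Matching coefficients of the independent functions:
  [e^{x}]:  A = 1
Solving: A = 1.
Check against the point condition:
  u(0, 0) = 1  ⟹  A = 1  ✓
Hence u(x, y) = e^{x}.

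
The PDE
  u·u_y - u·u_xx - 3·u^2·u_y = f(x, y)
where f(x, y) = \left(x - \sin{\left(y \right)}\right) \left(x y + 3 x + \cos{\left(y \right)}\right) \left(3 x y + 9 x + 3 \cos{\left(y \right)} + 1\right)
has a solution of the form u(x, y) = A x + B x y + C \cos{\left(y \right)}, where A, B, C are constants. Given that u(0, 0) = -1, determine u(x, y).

Substitute the ansatz u = A x + B x y + C \cos{\left(y \right)} into the left-hand side.
Derivatives of the ansatz:
  u_y = B x - C \sin{\left(y \right)}
  u_xx = 0
Term by term:
  u·u_y = A B x^{2} - A C x \sin{\left(y \right)} + B^{2} x^{2} y - B C x y \sin{\left(y \right)} + B C x \cos{\left(y \right)} - C^{2} \sin{\left(y \right)} \cos{\left(y \right)}
  -u·u_xx = 0
  -3·u^2·u_y = - 3 A^{2} B x^{3} + 3 A^{2} C x^{2} \sin{\left(y \right)} - 6 A B^{2} x^{3} y + 6 A B C x^{2} y \sin{\left(y \right)} - 6 A B C x^{2} \cos{\left(y \right)} + 6 A C^{2} x \sin{\left(y \right)} \cos{\left(y \right)} - 3 B^{3} x^{3} y^{2} + 3 B^{2} C x^{2} y^{2} \sin{\left(y \right)} - 6 B^{2} C x^{2} y \cos{\left(y \right)} + 6 B C^{2} x y \sin{\left(y \right)} \cos{\left(y \right)} - 3 B C^{2} x \cos^{2}{\left(y \right)} + 3 C^{3} \sin{\left(y \right)} \cos^{2}{\left(y \right)}
So the left-hand side equals
  - 3 A^{2} B x^{3} + 3 A^{2} C x^{2} \sin{\left(y \right)} - 6 A B^{2} x^{3} y + 6 A B C x^{2} y \sin{\left(y \right)} - 6 A B C x^{2} \cos{\left(y \right)} + A B x^{2} + 6 A C^{2} x \sin{\left(y \right)} \cos{\left(y \right)} - A C x \sin{\left(y \right)} - 3 B^{3} x^{3} y^{2} + 3 B^{2} C x^{2} y^{2} \sin{\left(y \right)} - 6 B^{2} C x^{2} y \cos{\left(y \right)} + B^{2} x^{2} y + 6 B C^{2} x y \sin{\left(y \right)} \cos{\left(y \right)} - 3 B C^{2} x \cos^{2}{\left(y \right)} - B C x y \sin{\left(y \right)} + B C x \cos{\left(y \right)} + 3 C^{3} \sin{\left(y \right)} \cos^{2}{\left(y \right)} - C^{2} \sin{\left(y \right)} \cos{\left(y \right)}
This must equal f(x, y) identically; expanded, f = 3 x^{3} y^{2} + 18 x^{3} y + 27 x^{3} - 3 x^{2} y^{2} \sin{\left(y \right)} - 18 x^{2} y \sin{\left(y \right)} + 6 x^{2} y \cos{\left(y \right)} + x^{2} y - 27 x^{2} \sin{\left(y \right)} + 18 x^{2} \cos{\left(y \right)} + 3 x^{2} - 6 x y \sin{\left(y \right)} \cos{\left(y \right)} - x y \sin{\left(y \right)} - 18 x \sin{\left(y \right)} \cos{\left(y \right)} - 3 x \sin{\left(y \right)} + 3 x \cos^{2}{\left(y \right)} + x \cos{\left(y \right)} - 3 \sin{\left(y \right)} \cos^{2}{\left(y \right)} - \sin{\left(y \right)} \cos{\left(y \right)}.
Matching coefficients of the independent functions:
(each divided by its leading coefficient; functions giving the same equation are listed together)
  [x^{2}]:  A B - 3 = 0
  [x^{3}]:  A^{2} B + 9 = 0
  [x \sin{\left(y \right)}]:  A C - 3 = 0
  [x \cos{\left(y \right)}, x y \sin{\left(y \right)}]:  B C - 1 = 0
  [x \cos^{2}{\left(y \right)}, x y \sin{\left(y \right)} \cos{\left(y \right)}]:  B C^{2} + 1 = 0
  [x^{2} y]:  B^{2} - 1 = 0
  [x^{2} \sin{\left(y \right)}]:  A^{2} C + 9 = 0
  [x^{2} \cos{\left(y \right)}, x^{2} y \sin{\left(y \right)}]:  A B C + 3 = 0
  [x^{3} y]:  A B^{2} + 3 = 0
  [x^{3} y^{2}]:  B^{3} + 1 = 0
  [\sin{\left(y \right)} \cos{\left(y \right)}]:  C^{2} - 1 = 0
  [\sin{\left(y \right)} \cos^{2}{\left(y \right)}]:  C^{3} + 1 = 0
  [x \sin{\left(y \right)} \cos{\left(y \right)}]:  A C^{2} + 3 = 0
  [x^{2} y \cos{\left(y \right)}, x^{2} y^{2} \sin{\left(y \right)}]:  B^{2} C + 1 = 0
Solving: A = -3, B = -1, C = -1.
Check against the point condition:
  u(0, 0) = -1  ⟹  C = -1  ✓
Hence u(x, y) = - x y - 3 x - \cos{\left(y \right)}.

Answer: u(x, y) = - x y - 3 x - \cos{\left(y \right)}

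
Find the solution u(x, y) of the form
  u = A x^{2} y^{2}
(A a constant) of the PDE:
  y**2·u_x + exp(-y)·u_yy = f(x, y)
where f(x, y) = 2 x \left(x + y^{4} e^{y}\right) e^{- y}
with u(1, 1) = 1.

Answer: u(x, y) = x^{2} y^{2}

Derivation:
Substitute the ansatz u = A x^{2} y^{2} into the left-hand side.
Derivatives of the ansatz:
  u_x = 2 A x y^{2}
  u_yy = 2 A x^{2}
Term by term:
  y**2·u_x = 2 A x y^{4}
  exp(-y)·u_yy = 2 A x^{2} e^{- y}
So the left-hand side equals
  2 A x^{2} e^{- y} + 2 A x y^{4}
This must equal f(x, y) identically; expanded, f = 2 x^{2} e^{- y} + 2 x y^{4}.
Matching coefficients of the independent functions:
  [x y^{4}, x^{2} e^{- y}]:  2 A = 2
Solving: A = 1.
Check against the point condition:
  u(1, 1) = 1  ⟹  A = 1  ✓
Hence u(x, y) = x^{2} y^{2}.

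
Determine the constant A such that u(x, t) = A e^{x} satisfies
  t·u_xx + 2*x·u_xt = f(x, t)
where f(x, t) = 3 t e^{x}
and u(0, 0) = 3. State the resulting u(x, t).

Answer: u(x, t) = 3 e^{x}

Derivation:
Substitute the ansatz u = A e^{x} into the left-hand side.
Derivatives of the ansatz:
  u_xx = A e^{x}
  u_xt = 0
Term by term:
  t·u_xx = A t e^{x}
  2*x·u_xt = 0
So the left-hand side equals
  A t e^{x}
This must equal f(x, t) = 3 t e^{x} identically.
Matching coefficients of the independent functions:
  [t e^{x}]:  A = 3
Solving: A = 3.
Check against the point condition:
  u(0, 0) = 3  ⟹  A = 3  ✓
Hence u(x, t) = 3 e^{x}.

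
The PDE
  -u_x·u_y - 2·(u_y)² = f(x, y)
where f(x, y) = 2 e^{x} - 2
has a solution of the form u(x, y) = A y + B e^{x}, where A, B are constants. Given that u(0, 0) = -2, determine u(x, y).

Answer: u(x, y) = y - 2 e^{x}

Derivation:
Substitute the ansatz u = A y + B e^{x} into the left-hand side.
Derivatives of the ansatz:
  u_x = B e^{x}
  u_y = A
Term by term:
  -u_x·u_y = - A B e^{x}
  -2·(u_y)² = - 2 A^{2}
So the left-hand side equals
  - 2 A^{2} - A B e^{x}
This must equal f(x, y) = 2 e^{x} - 2 identically.
Matching coefficients of the independent functions:
  [constant term]:  - 2 A^{2} = -2
  [e^{x}]:  - A B = 2
These equations allow (A, B) = (-1, 2) or (1, -2).
Impose the point condition(s):
  u(0, 0) = -2  ⟹  B = -2
Only A = 1, B = -2 satisfies everything.
Hence u(x, y) = y - 2 e^{x}.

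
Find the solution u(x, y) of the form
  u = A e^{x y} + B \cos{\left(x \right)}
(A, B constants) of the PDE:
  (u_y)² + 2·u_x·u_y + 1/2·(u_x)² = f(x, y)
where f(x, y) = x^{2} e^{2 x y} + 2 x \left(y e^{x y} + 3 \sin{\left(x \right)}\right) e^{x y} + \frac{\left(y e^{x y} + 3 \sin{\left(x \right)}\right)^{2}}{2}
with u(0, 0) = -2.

Substitute the ansatz u = A e^{x y} + B \cos{\left(x \right)} into the left-hand side.
Derivatives of the ansatz:
  u_y = A x e^{x y}
  u_x = A y e^{x y} - B \sin{\left(x \right)}
Term by term:
  (u_y)² = A^{2} x^{2} e^{2 x y}
  2·u_x·u_y = 2 A^{2} x y e^{2 x y} - 2 A B x e^{x y} \sin{\left(x \right)}
  1/2·(u_x)² = \frac{A^{2} y^{2} e^{2 x y}}{2} - A B y e^{x y} \sin{\left(x \right)} + \frac{B^{2} \sin^{2}{\left(x \right)}}{2}
So the left-hand side equals
  A^{2} x^{2} e^{2 x y} + 2 A^{2} x y e^{2 x y} + \frac{A^{2} y^{2} e^{2 x y}}{2} - 2 A B x e^{x y} \sin{\left(x \right)} - A B y e^{x y} \sin{\left(x \right)} + \frac{B^{2} \sin^{2}{\left(x \right)}}{2}
This must equal f(x, y) identically; expanded, f = x^{2} e^{2 x y} + 2 x y e^{2 x y} + 6 x e^{x y} \sin{\left(x \right)} + \frac{y^{2} e^{2 x y}}{2} + 3 y e^{x y} \sin{\left(x \right)} + \frac{9 \sin^{2}{\left(x \right)}}{2}.
Matching coefficients of the independent functions:
  [x^{2} e^{2 x y}]:  A^{2} = 1
  [y^{2} e^{2 x y}]:  \frac{A^{2}}{2} = \frac{1}{2}
  [x y e^{2 x y}]:  2 A^{2} = 2
  [x e^{x y} \sin{\left(x \right)}]:  - 2 A B = 6
  [y e^{x y} \sin{\left(x \right)}]:  - A B = 3
  [\sin^{2}{\left(x \right)}]:  \frac{B^{2}}{2} = \frac{9}{2}
These equations allow (A, B) = (-1, 3) or (1, -3).
Impose the point condition(s):
  u(0, 0) = -2  ⟹  A + B = -2
Only A = 1, B = -3 satisfies everything.
Hence u(x, y) = e^{x y} - 3 \cos{\left(x \right)}.

Answer: u(x, y) = e^{x y} - 3 \cos{\left(x \right)}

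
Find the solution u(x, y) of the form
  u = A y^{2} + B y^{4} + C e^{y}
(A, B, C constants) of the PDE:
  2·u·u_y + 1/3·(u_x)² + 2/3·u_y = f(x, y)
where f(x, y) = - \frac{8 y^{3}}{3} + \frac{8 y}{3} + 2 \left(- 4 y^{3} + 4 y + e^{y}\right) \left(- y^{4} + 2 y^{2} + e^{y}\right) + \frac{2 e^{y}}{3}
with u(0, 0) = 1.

Substitute the ansatz u = A y^{2} + B y^{4} + C e^{y} into the left-hand side.
Derivatives of the ansatz:
  u_y = 2 A y + 4 B y^{3} + C e^{y}
  u_x = 0
Term by term:
  2·u·u_y = 4 A^{2} y^{3} + 12 A B y^{5} + 2 A C y^{2} e^{y} + 4 A C y e^{y} + 8 B^{2} y^{7} + 2 B C y^{4} e^{y} + 8 B C y^{3} e^{y} + 2 C^{2} e^{2 y}
  1/3·(u_x)² = 0
  2/3·u_y = \frac{4 A y}{3} + \frac{8 B y^{3}}{3} + \frac{2 C e^{y}}{3}
So the left-hand side equals
  4 A^{2} y^{3} + 12 A B y^{5} + 2 A C y^{2} e^{y} + 4 A C y e^{y} + \frac{4 A y}{3} + 8 B^{2} y^{7} + 2 B C y^{4} e^{y} + 8 B C y^{3} e^{y} + \frac{8 B y^{3}}{3} + 2 C^{2} e^{2 y} + \frac{2 C e^{y}}{3}
This must equal f(x, y) identically; expanded, f = 8 y^{7} - 24 y^{5} - 2 y^{4} e^{y} - 8 y^{3} e^{y} + \frac{40 y^{3}}{3} + 4 y^{2} e^{y} + 8 y e^{y} + \frac{8 y}{3} + 2 e^{2 y} + \frac{2 e^{y}}{3}.
Matching coefficients of the independent functions:
  [y]:  \frac{4 A}{3} = \frac{8}{3}
  [y^{3}]:  4 A^{2} + \frac{8 B}{3} = \frac{40}{3}
  [y^{5}]:  12 A B = -24
  [y^{7}]:  8 B^{2} = 8
  [y e^{y}]:  4 A C = 8
  [y^{2} e^{y}]:  2 A C = 4
  [y^{3} e^{y}]:  8 B C = -8
  [y^{4} e^{y}]:  2 B C = -2
  [e^{y}]:  \frac{2 C}{3} = \frac{2}{3}
  [e^{2 y}]:  2 C^{2} = 2
Solving: A = 2, B = -1, C = 1.
Check against the point condition:
  u(0, 0) = 1  ⟹  C = 1  ✓
Hence u(x, y) = - y^{4} + 2 y^{2} + e^{y}.

Answer: u(x, y) = - y^{4} + 2 y^{2} + e^{y}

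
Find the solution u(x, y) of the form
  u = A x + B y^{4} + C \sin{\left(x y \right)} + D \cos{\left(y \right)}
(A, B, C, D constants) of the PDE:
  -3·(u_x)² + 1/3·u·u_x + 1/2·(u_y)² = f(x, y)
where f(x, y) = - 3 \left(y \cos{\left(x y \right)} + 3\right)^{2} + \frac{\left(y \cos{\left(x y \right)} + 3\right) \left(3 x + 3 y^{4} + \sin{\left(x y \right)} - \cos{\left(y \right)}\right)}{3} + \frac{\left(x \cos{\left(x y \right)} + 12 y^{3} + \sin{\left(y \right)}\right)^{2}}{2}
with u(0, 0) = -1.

Answer: u(x, y) = 3 x + 3 y^{4} + \sin{\left(x y \right)} - \cos{\left(y \right)}

Derivation:
Substitute the ansatz u = A x + B y^{4} + C \sin{\left(x y \right)} + D \cos{\left(y \right)} into the left-hand side.
Derivatives of the ansatz:
  u_x = A + C y \cos{\left(x y \right)}
  u_y = 4 B y^{3} + C x \cos{\left(x y \right)} - D \sin{\left(y \right)}
Term by term:
  -3·(u_x)² = - 3 A^{2} - 6 A C y \cos{\left(x y \right)} - 3 C^{2} y^{2} \cos^{2}{\left(x y \right)}
  1/3·u·u_x = \frac{A^{2} x}{3} + \frac{A B y^{4}}{3} + \frac{A C x y \cos{\left(x y \right)}}{3} + \frac{A C \sin{\left(x y \right)}}{3} + \frac{A D \cos{\left(y \right)}}{3} + \frac{B C y^{5} \cos{\left(x y \right)}}{3} + \frac{C^{2} y \sin{\left(x y \right)} \cos{\left(x y \right)}}{3} + \frac{C D y \cos{\left(y \right)} \cos{\left(x y \right)}}{3}
  1/2·(u_y)² = 8 B^{2} y^{6} + 4 B C x y^{3} \cos{\left(x y \right)} - 4 B D y^{3} \sin{\left(y \right)} + \frac{C^{2} x^{2} \cos^{2}{\left(x y \right)}}{2} - C D x \sin{\left(y \right)} \cos{\left(x y \right)} + \frac{D^{2} \sin^{2}{\left(y \right)}}{2}
So the left-hand side equals
  \frac{A^{2} x}{3} - 3 A^{2} + \frac{A B y^{4}}{3} + \frac{A C x y \cos{\left(x y \right)}}{3} - 6 A C y \cos{\left(x y \right)} + \frac{A C \sin{\left(x y \right)}}{3} + \frac{A D \cos{\left(y \right)}}{3} + 8 B^{2} y^{6} + 4 B C x y^{3} \cos{\left(x y \right)} + \frac{B C y^{5} \cos{\left(x y \right)}}{3} - 4 B D y^{3} \sin{\left(y \right)} + \frac{C^{2} x^{2} \cos^{2}{\left(x y \right)}}{2} - 3 C^{2} y^{2} \cos^{2}{\left(x y \right)} + \frac{C^{2} y \sin{\left(x y \right)} \cos{\left(x y \right)}}{3} - C D x \sin{\left(y \right)} \cos{\left(x y \right)} + \frac{C D y \cos{\left(y \right)} \cos{\left(x y \right)}}{3} + \frac{D^{2} \sin^{2}{\left(y \right)}}{2}
This must equal f(x, y) identically; expanded, f = \frac{x^{2} \cos^{2}{\left(x y \right)}}{2} + 12 x y^{3} \cos{\left(x y \right)} + x y \cos{\left(x y \right)} + x \sin{\left(y \right)} \cos{\left(x y \right)} + 3 x + 72 y^{6} + y^{5} \cos{\left(x y \right)} + 3 y^{4} + 12 y^{3} \sin{\left(y \right)} - 3 y^{2} \cos^{2}{\left(x y \right)} + \frac{y \sin{\left(x y \right)} \cos{\left(x y \right)}}{3} - \frac{y \cos{\left(y \right)} \cos{\left(x y \right)}}{3} - 18 y \cos{\left(x y \right)} + \frac{\sin^{2}{\left(y \right)}}{2} + \sin{\left(x y \right)} - \cos{\left(y \right)} - 27.
Matching coefficients of the independent functions:
(each divided by its leading coefficient; functions giving the same equation are listed together)
  [constant term, x]:  A^{2} - 9 = 0
  [y^{4}]:  A B - 9 = 0
  [y^{6}]:  B^{2} - 9 = 0
  [x^{2} \cos^{2}{\left(x y \right)}, y^{2} \cos^{2}{\left(x y \right)}, y \sin{\left(x y \right)} \cos{\left(x y \right)}]:  C^{2} - 1 = 0
  [y \cos{\left(x y \right)}, x y \cos{\left(x y \right)}, \sin{\left(x y \right)}]:  A C - 3 = 0
  [y^{3} \sin{\left(y \right)}]:  B D + 3 = 0
  [y^{5} \cos{\left(x y \right)}, x y^{3} \cos{\left(x y \right)}]:  B C - 3 = 0
  [x \sin{\left(y \right)} \cos{\left(x y \right)}, y \cos{\left(y \right)} \cos{\left(x y \right)}]:  C D + 1 = 0
  [\sin^{2}{\left(y \right)}]:  D^{2} - 1 = 0
  [\cos{\left(y \right)}]:  A D + 3 = 0
These equations allow (A, B, C, D) = (-3, -3, -1, 1) or (3, 3, 1, -1).
Impose the point condition(s):
  u(0, 0) = -1  ⟹  D = -1
Only A = 3, B = 3, C = 1, D = -1 satisfies everything.
Hence u(x, y) = 3 x + 3 y^{4} + \sin{\left(x y \right)} - \cos{\left(y \right)}.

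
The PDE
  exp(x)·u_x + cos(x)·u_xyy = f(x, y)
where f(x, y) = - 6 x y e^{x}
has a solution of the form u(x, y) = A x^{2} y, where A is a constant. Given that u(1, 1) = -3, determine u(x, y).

Substitute the ansatz u = A x^{2} y into the left-hand side.
Derivatives of the ansatz:
  u_x = 2 A x y
  u_xyy = 0
Term by term:
  exp(x)·u_x = 2 A x y e^{x}
  cos(x)·u_xyy = 0
So the left-hand side equals
  2 A x y e^{x}
This must equal f(x, y) = - 6 x y e^{x} identically.
Matching coefficients of the independent functions:
  [x y e^{x}]:  2 A = -6
Solving: A = -3.
Check against the point condition:
  u(1, 1) = -3  ⟹  A = -3  ✓
Hence u(x, y) = - 3 x^{2} y.

Answer: u(x, y) = - 3 x^{2} y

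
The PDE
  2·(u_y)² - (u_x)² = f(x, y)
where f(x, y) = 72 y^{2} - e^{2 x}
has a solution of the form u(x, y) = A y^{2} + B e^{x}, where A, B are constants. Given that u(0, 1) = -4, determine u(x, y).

Substitute the ansatz u = A y^{2} + B e^{x} into the left-hand side.
Derivatives of the ansatz:
  u_y = 2 A y
  u_x = B e^{x}
Term by term:
  2·(u_y)² = 8 A^{2} y^{2}
  -(u_x)² = - B^{2} e^{2 x}
So the left-hand side equals
  8 A^{2} y^{2} - B^{2} e^{2 x}
This must equal f(x, y) = 72 y^{2} - e^{2 x} identically.
Matching coefficients of the independent functions:
  [y^{2}]:  8 A^{2} = 72
  [e^{2 x}]:  - B^{2} = -1
These equations allow (A, B) = (-3, -1) or (-3, 1) or (3, -1) or (3, 1).
Impose the point condition(s):
  u(0, 1) = -4  ⟹  A + B = -4
Only A = -3, B = -1 satisfies everything.
Hence u(x, y) = - 3 y^{2} - e^{x}.

Answer: u(x, y) = - 3 y^{2} - e^{x}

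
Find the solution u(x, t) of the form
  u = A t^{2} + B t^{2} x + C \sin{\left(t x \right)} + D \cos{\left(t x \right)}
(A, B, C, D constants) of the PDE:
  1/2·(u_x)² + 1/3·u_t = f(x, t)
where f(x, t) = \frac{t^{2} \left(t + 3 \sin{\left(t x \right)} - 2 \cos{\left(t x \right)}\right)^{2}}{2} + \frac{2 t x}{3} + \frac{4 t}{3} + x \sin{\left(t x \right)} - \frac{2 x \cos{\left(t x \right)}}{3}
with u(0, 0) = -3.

Answer: u(x, t) = t^{2} x + 2 t^{2} - 2 \sin{\left(t x \right)} - 3 \cos{\left(t x \right)}

Derivation:
Substitute the ansatz u = A t^{2} + B t^{2} x + C \sin{\left(t x \right)} + D \cos{\left(t x \right)} into the left-hand side.
Derivatives of the ansatz:
  u_x = B t^{2} + C t \cos{\left(t x \right)} - D t \sin{\left(t x \right)}
  u_t = 2 A t + 2 B t x + C x \cos{\left(t x \right)} - D x \sin{\left(t x \right)}
Term by term:
  1/2·(u_x)² = \frac{B^{2} t^{4}}{2} + B C t^{3} \cos{\left(t x \right)} - B D t^{3} \sin{\left(t x \right)} + \frac{C^{2} t^{2} \cos^{2}{\left(t x \right)}}{2} - C D t^{2} \sin{\left(t x \right)} \cos{\left(t x \right)} + \frac{D^{2} t^{2} \sin^{2}{\left(t x \right)}}{2}
  1/3·u_t = \frac{2 A t}{3} + \frac{2 B t x}{3} + \frac{C x \cos{\left(t x \right)}}{3} - \frac{D x \sin{\left(t x \right)}}{3}
So the left-hand side equals
  \frac{2 A t}{3} + \frac{B^{2} t^{4}}{2} + B C t^{3} \cos{\left(t x \right)} - B D t^{3} \sin{\left(t x \right)} + \frac{2 B t x}{3} + \frac{C^{2} t^{2} \cos^{2}{\left(t x \right)}}{2} - C D t^{2} \sin{\left(t x \right)} \cos{\left(t x \right)} + \frac{C x \cos{\left(t x \right)}}{3} + \frac{D^{2} t^{2} \sin^{2}{\left(t x \right)}}{2} - \frac{D x \sin{\left(t x \right)}}{3}
This must equal f(x, t) identically; expanded, f = \frac{t^{4}}{2} + 3 t^{3} \sin{\left(t x \right)} - 2 t^{3} \cos{\left(t x \right)} + \frac{9 t^{2} \sin^{2}{\left(t x \right)}}{2} - 6 t^{2} \sin{\left(t x \right)} \cos{\left(t x \right)} + 2 t^{2} \cos^{2}{\left(t x \right)} + \frac{2 t x}{3} + \frac{4 t}{3} + x \sin{\left(t x \right)} - \frac{2 x \cos{\left(t x \right)}}{3}.
Matching coefficients of the independent functions:
  [t]:  \frac{2 A}{3} = \frac{4}{3}
  [t^{4}]:  \frac{B^{2}}{2} = \frac{1}{2}
  [t x]:  \frac{2 B}{3} = \frac{2}{3}
  [t^{2} \sin^{2}{\left(t x \right)}]:  \frac{D^{2}}{2} = \frac{9}{2}
  [t^{2} \cos^{2}{\left(t x \right)}]:  \frac{C^{2}}{2} = 2
  [t^{3} \sin{\left(t x \right)}]:  - B D = 3
  [t^{3} \cos{\left(t x \right)}]:  B C = -2
  [x \sin{\left(t x \right)}]:  - \frac{D}{3} = 1
  [x \cos{\left(t x \right)}]:  \frac{C}{3} = - \frac{2}{3}
  [t^{2} \sin{\left(t x \right)} \cos{\left(t x \right)}]:  - C D = -6
Solving: A = 2, B = 1, C = -2, D = -3.
Check against the point condition:
  u(0, 0) = -3  ⟹  D = -3  ✓
Hence u(x, t) = t^{2} x + 2 t^{2} - 2 \sin{\left(t x \right)} - 3 \cos{\left(t x \right)}.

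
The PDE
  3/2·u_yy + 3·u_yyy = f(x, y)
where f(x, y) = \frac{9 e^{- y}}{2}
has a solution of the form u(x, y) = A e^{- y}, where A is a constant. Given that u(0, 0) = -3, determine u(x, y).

Substitute the ansatz u = A e^{- y} into the left-hand side.
Derivatives of the ansatz:
  u_yy = A e^{- y}
  u_yyy = - A e^{- y}
Term by term:
  3/2·u_yy = \frac{3 A e^{- y}}{2}
  3·u_yyy = - 3 A e^{- y}
So the left-hand side equals
  - \frac{3 A e^{- y}}{2}
This must equal f(x, y) = \frac{9 e^{- y}}{2} identically.
Matching coefficients of the independent functions:
  [e^{- y}]:  - \frac{3 A}{2} = \frac{9}{2}
Solving: A = -3.
Check against the point condition:
  u(0, 0) = -3  ⟹  A = -3  ✓
Hence u(x, y) = - 3 e^{- y}.

Answer: u(x, y) = - 3 e^{- y}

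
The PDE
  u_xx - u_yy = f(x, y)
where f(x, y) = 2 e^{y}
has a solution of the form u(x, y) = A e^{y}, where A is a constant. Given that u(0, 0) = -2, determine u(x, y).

Answer: u(x, y) = - 2 e^{y}

Derivation:
Substitute the ansatz u = A e^{y} into the left-hand side.
Derivatives of the ansatz:
  u_xx = 0
  u_yy = A e^{y}
Term by term:
  u_xx = 0
  -u_yy = - A e^{y}
So the left-hand side equals
  - A e^{y}
This must equal f(x, y) = 2 e^{y} identically.
Matching coefficients of the independent functions:
  [e^{y}]:  - A = 2
Solving: A = -2.
Check against the point condition:
  u(0, 0) = -2  ⟹  A = -2  ✓
Hence u(x, y) = - 2 e^{y}.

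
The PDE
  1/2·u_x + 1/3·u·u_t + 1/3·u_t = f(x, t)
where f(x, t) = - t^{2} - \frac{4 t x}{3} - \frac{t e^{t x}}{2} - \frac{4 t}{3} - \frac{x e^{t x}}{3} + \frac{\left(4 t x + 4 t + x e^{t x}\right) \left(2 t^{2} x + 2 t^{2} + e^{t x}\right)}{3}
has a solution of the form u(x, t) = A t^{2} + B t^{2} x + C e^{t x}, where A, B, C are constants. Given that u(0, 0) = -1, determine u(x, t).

Substitute the ansatz u = A t^{2} + B t^{2} x + C e^{t x} into the left-hand side.
Derivatives of the ansatz:
  u_x = B t^{2} + C t e^{t x}
  u_t = 2 A t + 2 B t x + C x e^{t x}
Term by term:
  1/2·u_x = \frac{B t^{2}}{2} + \frac{C t e^{t x}}{2}
  1/3·u·u_t = \frac{2 A^{2} t^{3}}{3} + \frac{4 A B t^{3} x}{3} + \frac{A C t^{2} x e^{t x}}{3} + \frac{2 A C t e^{t x}}{3} + \frac{2 B^{2} t^{3} x^{2}}{3} + \frac{B C t^{2} x^{2} e^{t x}}{3} + \frac{2 B C t x e^{t x}}{3} + \frac{C^{2} x e^{2 t x}}{3}
  1/3·u_t = \frac{2 A t}{3} + \frac{2 B t x}{3} + \frac{C x e^{t x}}{3}
So the left-hand side equals
  \frac{2 A^{2} t^{3}}{3} + \frac{4 A B t^{3} x}{3} + \frac{A C t^{2} x e^{t x}}{3} + \frac{2 A C t e^{t x}}{3} + \frac{2 A t}{3} + \frac{2 B^{2} t^{3} x^{2}}{3} + \frac{B C t^{2} x^{2} e^{t x}}{3} + \frac{2 B C t x e^{t x}}{3} + \frac{B t^{2}}{2} + \frac{2 B t x}{3} + \frac{C^{2} x e^{2 t x}}{3} + \frac{C t e^{t x}}{2} + \frac{C x e^{t x}}{3}
This must equal f(x, t) identically; expanded, f = \frac{8 t^{3} x^{2}}{3} + \frac{16 t^{3} x}{3} + \frac{8 t^{3}}{3} + \frac{2 t^{2} x^{2} e^{t x}}{3} + \frac{2 t^{2} x e^{t x}}{3} - t^{2} + \frac{4 t x e^{t x}}{3} - \frac{4 t x}{3} + \frac{5 t e^{t x}}{6} - \frac{4 t}{3} + \frac{x e^{2 t x}}{3} - \frac{x e^{t x}}{3}.
Matching coefficients of the independent functions:
  [t]:  \frac{2 A}{3} = - \frac{4}{3}
  [t^{2}]:  \frac{B}{2} = -1
  [t^{3}]:  \frac{2 A^{2}}{3} = \frac{8}{3}
  [t x]:  \frac{2 B}{3} = - \frac{4}{3}
  [t e^{t x}]:  \frac{2 A C}{3} + \frac{C}{2} = \frac{5}{6}
  [t^{3} x]:  \frac{4 A B}{3} = \frac{16}{3}
  [t^{3} x^{2}]:  \frac{2 B^{2}}{3} = \frac{8}{3}
  [x e^{t x}]:  \frac{C}{3} = - \frac{1}{3}
  [x e^{2 t x}]:  \frac{C^{2}}{3} = \frac{1}{3}
  [t x e^{t x}]:  \frac{2 B C}{3} = \frac{4}{3}
  [t^{2} x e^{t x}]:  \frac{A C}{3} = \frac{2}{3}
  [t^{2} x^{2} e^{t x}]:  \frac{B C}{3} = \frac{2}{3}
Solving: A = -2, B = -2, C = -1.
Check against the point condition:
  u(0, 0) = -1  ⟹  C = -1  ✓
Hence u(x, t) = - 2 t^{2} x - 2 t^{2} - e^{t x}.

Answer: u(x, t) = - 2 t^{2} x - 2 t^{2} - e^{t x}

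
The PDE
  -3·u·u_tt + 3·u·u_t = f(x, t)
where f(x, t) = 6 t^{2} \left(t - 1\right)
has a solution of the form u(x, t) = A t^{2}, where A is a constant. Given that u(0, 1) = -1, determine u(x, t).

Substitute the ansatz u = A t^{2} into the left-hand side.
Derivatives of the ansatz:
  u_tt = 2 A
  u_t = 2 A t
Term by term:
  -3·u·u_tt = - 6 A^{2} t^{2}
  3·u·u_t = 6 A^{2} t^{3}
So the left-hand side equals
  6 A^{2} t^{3} - 6 A^{2} t^{2}
This must equal f(x, t) identically; expanded, f = 6 t^{3} - 6 t^{2}.
Matching coefficients of the independent functions:
  [t^{2}]:  - 6 A^{2} = -6
  [t^{3}]:  6 A^{2} = 6
These equations allow (A) = (-1) or (1).
Impose the point condition(s):
  u(0, 1) = -1  ⟹  A = -1
Only A = -1 satisfies everything.
Hence u(x, t) = - t^{2}.

Answer: u(x, t) = - t^{2}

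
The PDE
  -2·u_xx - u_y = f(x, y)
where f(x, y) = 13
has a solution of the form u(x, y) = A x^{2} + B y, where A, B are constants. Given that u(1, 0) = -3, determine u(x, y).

Answer: u(x, y) = - 3 x^{2} - y

Derivation:
Substitute the ansatz u = A x^{2} + B y into the left-hand side.
Derivatives of the ansatz:
  u_xx = 2 A
  u_y = B
Term by term:
  -2·u_xx = - 4 A
  -u_y = - B
So the left-hand side equals
  - 4 A - B
This must equal f(x, y) = 13 identically.
Matching coefficients of the independent functions:
  [constant term]:  - 4 A - B = 13
These equations do not fix every constant; impose the point condition(s):
  u(1, 0) = -3  ⟹  A = -3
Solving the combined system: A = -3, B = -1.
Hence u(x, y) = - 3 x^{2} - y.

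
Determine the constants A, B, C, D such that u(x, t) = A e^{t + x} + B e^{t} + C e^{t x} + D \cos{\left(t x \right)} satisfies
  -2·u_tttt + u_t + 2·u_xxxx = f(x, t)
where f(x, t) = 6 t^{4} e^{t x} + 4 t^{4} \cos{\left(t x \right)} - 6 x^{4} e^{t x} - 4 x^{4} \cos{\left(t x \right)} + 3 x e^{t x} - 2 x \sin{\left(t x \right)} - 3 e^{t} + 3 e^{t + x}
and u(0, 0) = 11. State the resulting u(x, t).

Answer: u(x, t) = 3 e^{t} + 3 e^{t x} + 3 e^{t + x} + 2 \cos{\left(t x \right)}

Derivation:
Substitute the ansatz u = A e^{t + x} + B e^{t} + C e^{t x} + D \cos{\left(t x \right)} into the left-hand side.
Derivatives of the ansatz:
  u_tttt = A e^{t} e^{x} + B e^{t} + C x^{4} e^{t x} + D x^{4} \cos{\left(t x \right)}
  u_t = A e^{t} e^{x} + B e^{t} + C x e^{t x} - D x \sin{\left(t x \right)}
  u_xxxx = A e^{t} e^{x} + C t^{4} e^{t x} + D t^{4} \cos{\left(t x \right)}
Term by term:
  -2·u_tttt = - 2 A e^{t} e^{x} - 2 B e^{t} - 2 C x^{4} e^{t x} - 2 D x^{4} \cos{\left(t x \right)}
  u_t = A e^{t} e^{x} + B e^{t} + C x e^{t x} - D x \sin{\left(t x \right)}
  2·u_xxxx = 2 A e^{t} e^{x} + 2 C t^{4} e^{t x} + 2 D t^{4} \cos{\left(t x \right)}
So the left-hand side equals
  A e^{t} e^{x} - B e^{t} + 2 C t^{4} e^{t x} - 2 C x^{4} e^{t x} + C x e^{t x} + 2 D t^{4} \cos{\left(t x \right)} - 2 D x^{4} \cos{\left(t x \right)} - D x \sin{\left(t x \right)}
This must equal f(x, t) identically; expanded, f = 6 t^{4} e^{t x} + 4 t^{4} \cos{\left(t x \right)} - 6 x^{4} e^{t x} - 4 x^{4} \cos{\left(t x \right)} + 3 x e^{t x} - 2 x \sin{\left(t x \right)} + 3 e^{t} e^{x} - 3 e^{t}.
Matching coefficients of the independent functions:
  [t^{4} e^{t x}]:  2 C = 6
  [t^{4} \cos{\left(t x \right)}]:  2 D = 4
  [x e^{t x}]:  C = 3
  [x \sin{\left(t x \right)}]:  - D = -2
  [x^{4} e^{t x}]:  - 2 C = -6
  [x^{4} \cos{\left(t x \right)}]:  - 2 D = -4
  [e^{t} e^{x}]:  A = 3
  [e^{t}]:  - B = -3
Solving: A = 3, B = 3, C = 3, D = 2.
Check against the point condition:
  u(0, 0) = 11  ⟹  A + B + C + D = 11  ✓
Hence u(x, t) = 3 e^{t} + 3 e^{t x} + 3 e^{t + x} + 2 \cos{\left(t x \right)}.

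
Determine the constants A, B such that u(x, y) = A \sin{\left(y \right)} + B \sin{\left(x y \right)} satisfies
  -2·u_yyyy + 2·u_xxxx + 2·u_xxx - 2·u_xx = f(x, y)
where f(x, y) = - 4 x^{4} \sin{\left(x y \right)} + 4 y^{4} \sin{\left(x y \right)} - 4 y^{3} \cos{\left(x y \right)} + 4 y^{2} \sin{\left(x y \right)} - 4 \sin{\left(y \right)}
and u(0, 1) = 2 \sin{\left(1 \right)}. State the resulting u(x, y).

Answer: u(x, y) = 2 \sin{\left(y \right)} + 2 \sin{\left(x y \right)}

Derivation:
Substitute the ansatz u = A \sin{\left(y \right)} + B \sin{\left(x y \right)} into the left-hand side.
Derivatives of the ansatz:
  u_yyyy = A \sin{\left(y \right)} + B x^{4} \sin{\left(x y \right)}
  u_xxxx = B y^{4} \sin{\left(x y \right)}
  u_xxx = - B y^{3} \cos{\left(x y \right)}
  u_xx = - B y^{2} \sin{\left(x y \right)}
Term by term:
  -2·u_yyyy = - 2 A \sin{\left(y \right)} - 2 B x^{4} \sin{\left(x y \right)}
  2·u_xxxx = 2 B y^{4} \sin{\left(x y \right)}
  2·u_xxx = - 2 B y^{3} \cos{\left(x y \right)}
  -2·u_xx = 2 B y^{2} \sin{\left(x y \right)}
So the left-hand side equals
  - 2 A \sin{\left(y \right)} - 2 B x^{4} \sin{\left(x y \right)} + 2 B y^{4} \sin{\left(x y \right)} - 2 B y^{3} \cos{\left(x y \right)} + 2 B y^{2} \sin{\left(x y \right)}
This must equal f(x, y) = - 4 x^{4} \sin{\left(x y \right)} + 4 y^{4} \sin{\left(x y \right)} - 4 y^{3} \cos{\left(x y \right)} + 4 y^{2} \sin{\left(x y \right)} - 4 \sin{\left(y \right)} identically.
Matching coefficients of the independent functions:
  [x^{4} \sin{\left(x y \right)}, y^{3} \cos{\left(x y \right)}]:  - 2 B = -4
  [y^{2} \sin{\left(x y \right)}, y^{4} \sin{\left(x y \right)}]:  2 B = 4
  [\sin{\left(y \right)}]:  - 2 A = -4
Solving: A = 2, B = 2.
Check against the point condition:
  u(0, 1) = 2 \sin{\left(1 \right)}  ⟹  A \sin{\left(1 \right)} = 2 \sin{\left(1 \right)}  ✓
Hence u(x, y) = 2 \sin{\left(y \right)} + 2 \sin{\left(x y \right)}.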